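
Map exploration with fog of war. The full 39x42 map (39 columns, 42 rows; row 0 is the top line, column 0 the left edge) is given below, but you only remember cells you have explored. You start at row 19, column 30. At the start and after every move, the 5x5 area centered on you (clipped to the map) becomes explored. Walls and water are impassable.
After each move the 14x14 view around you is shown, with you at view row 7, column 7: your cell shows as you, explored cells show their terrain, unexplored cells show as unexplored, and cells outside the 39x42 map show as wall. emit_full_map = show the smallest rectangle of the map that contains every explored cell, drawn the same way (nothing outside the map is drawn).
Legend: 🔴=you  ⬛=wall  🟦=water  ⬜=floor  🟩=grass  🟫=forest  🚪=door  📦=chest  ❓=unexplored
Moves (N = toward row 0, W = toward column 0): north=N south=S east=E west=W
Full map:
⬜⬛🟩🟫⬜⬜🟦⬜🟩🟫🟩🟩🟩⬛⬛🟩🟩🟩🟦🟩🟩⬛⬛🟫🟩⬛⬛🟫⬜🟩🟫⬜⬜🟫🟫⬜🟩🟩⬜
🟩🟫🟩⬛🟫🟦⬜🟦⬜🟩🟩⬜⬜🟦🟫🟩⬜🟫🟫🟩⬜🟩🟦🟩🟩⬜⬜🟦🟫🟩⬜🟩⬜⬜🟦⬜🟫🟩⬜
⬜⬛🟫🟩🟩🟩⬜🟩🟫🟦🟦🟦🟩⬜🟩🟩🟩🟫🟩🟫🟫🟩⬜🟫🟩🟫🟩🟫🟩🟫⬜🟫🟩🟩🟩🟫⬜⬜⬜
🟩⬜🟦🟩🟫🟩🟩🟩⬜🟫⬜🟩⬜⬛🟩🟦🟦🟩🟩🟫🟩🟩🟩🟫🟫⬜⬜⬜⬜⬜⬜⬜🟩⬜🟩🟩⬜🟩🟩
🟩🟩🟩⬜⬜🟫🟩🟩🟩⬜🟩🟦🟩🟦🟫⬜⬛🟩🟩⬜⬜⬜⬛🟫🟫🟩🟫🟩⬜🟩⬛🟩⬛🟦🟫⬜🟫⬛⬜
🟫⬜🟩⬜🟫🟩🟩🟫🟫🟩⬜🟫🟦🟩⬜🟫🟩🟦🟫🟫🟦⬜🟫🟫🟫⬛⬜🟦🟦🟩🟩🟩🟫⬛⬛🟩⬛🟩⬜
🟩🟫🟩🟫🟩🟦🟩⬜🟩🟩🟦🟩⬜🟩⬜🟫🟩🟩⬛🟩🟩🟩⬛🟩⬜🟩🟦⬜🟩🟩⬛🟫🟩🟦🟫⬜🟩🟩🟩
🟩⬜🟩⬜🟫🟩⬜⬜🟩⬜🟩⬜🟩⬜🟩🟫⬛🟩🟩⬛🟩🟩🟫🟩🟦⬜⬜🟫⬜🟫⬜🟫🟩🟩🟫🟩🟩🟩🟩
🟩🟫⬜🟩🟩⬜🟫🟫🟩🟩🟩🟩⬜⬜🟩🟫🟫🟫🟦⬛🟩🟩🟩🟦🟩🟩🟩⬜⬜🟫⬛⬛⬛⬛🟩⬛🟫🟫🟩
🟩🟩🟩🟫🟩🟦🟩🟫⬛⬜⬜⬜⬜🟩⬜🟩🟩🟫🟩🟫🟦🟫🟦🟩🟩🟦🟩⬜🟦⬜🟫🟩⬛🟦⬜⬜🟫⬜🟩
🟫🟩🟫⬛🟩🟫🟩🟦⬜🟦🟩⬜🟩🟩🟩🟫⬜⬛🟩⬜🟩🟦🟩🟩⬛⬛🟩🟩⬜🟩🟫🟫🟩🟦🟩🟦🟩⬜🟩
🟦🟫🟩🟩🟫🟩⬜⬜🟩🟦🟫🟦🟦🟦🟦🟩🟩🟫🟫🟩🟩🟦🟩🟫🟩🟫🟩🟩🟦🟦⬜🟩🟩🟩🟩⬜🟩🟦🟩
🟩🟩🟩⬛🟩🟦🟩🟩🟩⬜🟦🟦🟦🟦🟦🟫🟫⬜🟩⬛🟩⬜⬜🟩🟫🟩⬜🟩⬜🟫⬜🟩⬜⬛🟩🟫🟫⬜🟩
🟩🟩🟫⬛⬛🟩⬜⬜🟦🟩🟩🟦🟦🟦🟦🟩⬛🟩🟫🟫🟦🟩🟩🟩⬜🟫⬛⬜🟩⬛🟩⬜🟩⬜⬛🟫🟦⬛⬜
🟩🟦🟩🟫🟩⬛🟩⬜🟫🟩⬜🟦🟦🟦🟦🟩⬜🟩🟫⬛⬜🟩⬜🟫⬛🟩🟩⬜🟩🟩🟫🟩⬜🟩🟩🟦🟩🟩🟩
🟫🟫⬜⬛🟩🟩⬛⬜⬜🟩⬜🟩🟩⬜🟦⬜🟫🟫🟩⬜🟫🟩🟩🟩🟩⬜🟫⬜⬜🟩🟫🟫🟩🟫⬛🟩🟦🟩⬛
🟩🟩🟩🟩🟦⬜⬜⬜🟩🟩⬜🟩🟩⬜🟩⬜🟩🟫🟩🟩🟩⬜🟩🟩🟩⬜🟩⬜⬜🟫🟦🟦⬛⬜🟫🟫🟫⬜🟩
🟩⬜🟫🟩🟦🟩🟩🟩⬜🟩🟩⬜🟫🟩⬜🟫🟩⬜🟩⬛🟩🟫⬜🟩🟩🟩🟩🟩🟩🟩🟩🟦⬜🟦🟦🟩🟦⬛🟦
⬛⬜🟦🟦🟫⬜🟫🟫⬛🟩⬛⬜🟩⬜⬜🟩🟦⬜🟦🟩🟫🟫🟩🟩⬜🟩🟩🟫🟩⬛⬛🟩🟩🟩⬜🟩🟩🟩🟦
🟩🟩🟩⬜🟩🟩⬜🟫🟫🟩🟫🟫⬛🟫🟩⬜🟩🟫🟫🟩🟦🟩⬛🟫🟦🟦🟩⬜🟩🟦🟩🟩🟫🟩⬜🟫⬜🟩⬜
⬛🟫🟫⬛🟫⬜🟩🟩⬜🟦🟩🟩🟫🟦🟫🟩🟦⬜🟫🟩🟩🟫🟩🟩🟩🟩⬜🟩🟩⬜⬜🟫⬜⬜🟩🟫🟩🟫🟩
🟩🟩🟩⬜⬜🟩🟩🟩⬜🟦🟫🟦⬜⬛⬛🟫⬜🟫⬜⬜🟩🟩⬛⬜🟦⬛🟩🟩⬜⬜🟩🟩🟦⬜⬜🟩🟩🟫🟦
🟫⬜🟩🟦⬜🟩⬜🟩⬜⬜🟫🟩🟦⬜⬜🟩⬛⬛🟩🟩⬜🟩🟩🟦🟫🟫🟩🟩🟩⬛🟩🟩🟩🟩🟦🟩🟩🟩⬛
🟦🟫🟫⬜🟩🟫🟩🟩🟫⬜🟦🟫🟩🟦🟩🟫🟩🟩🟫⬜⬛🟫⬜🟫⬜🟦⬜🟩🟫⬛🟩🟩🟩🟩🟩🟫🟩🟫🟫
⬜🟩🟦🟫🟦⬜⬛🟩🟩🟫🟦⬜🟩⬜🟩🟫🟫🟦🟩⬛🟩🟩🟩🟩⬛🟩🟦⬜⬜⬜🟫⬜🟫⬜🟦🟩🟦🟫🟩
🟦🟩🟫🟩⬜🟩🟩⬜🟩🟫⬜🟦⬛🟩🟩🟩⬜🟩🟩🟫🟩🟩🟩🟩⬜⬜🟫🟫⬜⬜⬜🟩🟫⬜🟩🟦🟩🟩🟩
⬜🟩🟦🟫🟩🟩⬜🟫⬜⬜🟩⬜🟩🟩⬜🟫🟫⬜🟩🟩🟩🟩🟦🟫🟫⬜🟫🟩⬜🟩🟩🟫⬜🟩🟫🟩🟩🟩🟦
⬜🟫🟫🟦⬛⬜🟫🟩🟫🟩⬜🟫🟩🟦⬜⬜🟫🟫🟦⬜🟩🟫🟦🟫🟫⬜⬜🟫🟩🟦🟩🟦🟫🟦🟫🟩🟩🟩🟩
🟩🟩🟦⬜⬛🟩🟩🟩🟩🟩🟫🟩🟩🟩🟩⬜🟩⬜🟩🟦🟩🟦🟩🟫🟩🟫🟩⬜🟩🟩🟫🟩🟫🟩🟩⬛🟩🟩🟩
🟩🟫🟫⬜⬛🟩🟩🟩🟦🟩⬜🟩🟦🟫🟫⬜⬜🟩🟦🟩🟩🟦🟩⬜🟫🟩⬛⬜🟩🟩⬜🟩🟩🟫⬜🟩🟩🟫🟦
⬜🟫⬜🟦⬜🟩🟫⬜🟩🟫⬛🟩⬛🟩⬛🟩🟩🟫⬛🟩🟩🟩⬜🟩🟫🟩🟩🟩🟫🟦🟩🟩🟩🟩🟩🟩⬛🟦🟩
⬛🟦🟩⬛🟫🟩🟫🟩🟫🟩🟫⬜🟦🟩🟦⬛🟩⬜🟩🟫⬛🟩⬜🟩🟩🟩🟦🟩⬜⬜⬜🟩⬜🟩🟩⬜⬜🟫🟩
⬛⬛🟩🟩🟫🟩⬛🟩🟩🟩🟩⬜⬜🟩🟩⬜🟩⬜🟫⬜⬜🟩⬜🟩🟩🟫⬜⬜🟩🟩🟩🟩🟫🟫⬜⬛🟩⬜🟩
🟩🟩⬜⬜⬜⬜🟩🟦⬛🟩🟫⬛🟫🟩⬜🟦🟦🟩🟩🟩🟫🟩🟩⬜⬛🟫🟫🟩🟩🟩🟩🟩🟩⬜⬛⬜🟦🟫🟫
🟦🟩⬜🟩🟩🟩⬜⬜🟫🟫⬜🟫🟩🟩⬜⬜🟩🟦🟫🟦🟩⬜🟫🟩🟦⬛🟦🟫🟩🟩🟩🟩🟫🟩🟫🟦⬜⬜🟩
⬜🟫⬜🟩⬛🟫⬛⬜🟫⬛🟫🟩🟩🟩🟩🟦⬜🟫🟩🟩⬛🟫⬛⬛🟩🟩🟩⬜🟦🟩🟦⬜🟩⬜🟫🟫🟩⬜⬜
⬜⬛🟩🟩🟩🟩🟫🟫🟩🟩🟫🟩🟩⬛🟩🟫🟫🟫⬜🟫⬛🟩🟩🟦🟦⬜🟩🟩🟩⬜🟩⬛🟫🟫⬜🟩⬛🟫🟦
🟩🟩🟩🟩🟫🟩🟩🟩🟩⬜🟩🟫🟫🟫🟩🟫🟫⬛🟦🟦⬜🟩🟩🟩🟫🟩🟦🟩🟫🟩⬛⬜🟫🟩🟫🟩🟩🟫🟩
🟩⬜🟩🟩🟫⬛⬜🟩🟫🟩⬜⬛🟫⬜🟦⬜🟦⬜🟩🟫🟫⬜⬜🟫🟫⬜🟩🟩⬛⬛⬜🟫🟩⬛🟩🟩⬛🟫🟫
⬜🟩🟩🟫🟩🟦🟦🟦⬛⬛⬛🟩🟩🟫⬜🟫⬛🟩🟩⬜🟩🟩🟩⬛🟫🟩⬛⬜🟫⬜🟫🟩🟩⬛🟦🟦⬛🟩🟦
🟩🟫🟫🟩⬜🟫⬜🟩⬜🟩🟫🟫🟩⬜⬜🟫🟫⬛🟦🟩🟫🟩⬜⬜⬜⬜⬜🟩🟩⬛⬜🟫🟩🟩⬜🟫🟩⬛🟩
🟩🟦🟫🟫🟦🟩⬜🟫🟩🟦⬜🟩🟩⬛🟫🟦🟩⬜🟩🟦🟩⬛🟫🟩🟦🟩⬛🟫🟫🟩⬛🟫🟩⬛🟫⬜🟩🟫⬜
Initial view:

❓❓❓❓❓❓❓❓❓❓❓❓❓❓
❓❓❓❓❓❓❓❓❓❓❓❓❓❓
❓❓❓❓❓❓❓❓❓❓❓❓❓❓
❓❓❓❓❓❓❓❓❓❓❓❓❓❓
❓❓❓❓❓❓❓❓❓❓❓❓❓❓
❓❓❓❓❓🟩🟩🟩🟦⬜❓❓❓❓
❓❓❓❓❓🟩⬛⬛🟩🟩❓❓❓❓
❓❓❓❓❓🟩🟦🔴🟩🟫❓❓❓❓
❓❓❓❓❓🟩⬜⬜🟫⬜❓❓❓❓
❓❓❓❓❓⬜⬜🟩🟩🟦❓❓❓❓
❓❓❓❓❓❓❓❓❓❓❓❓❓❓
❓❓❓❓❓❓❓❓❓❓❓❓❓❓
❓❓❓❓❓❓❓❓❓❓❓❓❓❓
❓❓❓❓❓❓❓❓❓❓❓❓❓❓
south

❓❓❓❓❓❓❓❓❓❓❓❓❓❓
❓❓❓❓❓❓❓❓❓❓❓❓❓❓
❓❓❓❓❓❓❓❓❓❓❓❓❓❓
❓❓❓❓❓❓❓❓❓❓❓❓❓❓
❓❓❓❓❓🟩🟩🟩🟦⬜❓❓❓❓
❓❓❓❓❓🟩⬛⬛🟩🟩❓❓❓❓
❓❓❓❓❓🟩🟦🟩🟩🟫❓❓❓❓
❓❓❓❓❓🟩⬜🔴🟫⬜❓❓❓❓
❓❓❓❓❓⬜⬜🟩🟩🟦❓❓❓❓
❓❓❓❓❓🟩⬛🟩🟩🟩❓❓❓❓
❓❓❓❓❓❓❓❓❓❓❓❓❓❓
❓❓❓❓❓❓❓❓❓❓❓❓❓❓
❓❓❓❓❓❓❓❓❓❓❓❓❓❓
❓❓❓❓❓❓❓❓❓❓❓❓❓❓

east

❓❓❓❓❓❓❓❓❓❓❓❓❓❓
❓❓❓❓❓❓❓❓❓❓❓❓❓❓
❓❓❓❓❓❓❓❓❓❓❓❓❓❓
❓❓❓❓❓❓❓❓❓❓❓❓❓❓
❓❓❓❓🟩🟩🟩🟦⬜❓❓❓❓❓
❓❓❓❓🟩⬛⬛🟩🟩🟩❓❓❓❓
❓❓❓❓🟩🟦🟩🟩🟫🟩❓❓❓❓
❓❓❓❓🟩⬜⬜🔴⬜⬜❓❓❓❓
❓❓❓❓⬜⬜🟩🟩🟦⬜❓❓❓❓
❓❓❓❓🟩⬛🟩🟩🟩🟩❓❓❓❓
❓❓❓❓❓❓❓❓❓❓❓❓❓❓
❓❓❓❓❓❓❓❓❓❓❓❓❓❓
❓❓❓❓❓❓❓❓❓❓❓❓❓❓
❓❓❓❓❓❓❓❓❓❓❓❓❓❓

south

❓❓❓❓❓❓❓❓❓❓❓❓❓❓
❓❓❓❓❓❓❓❓❓❓❓❓❓❓
❓❓❓❓❓❓❓❓❓❓❓❓❓❓
❓❓❓❓🟩🟩🟩🟦⬜❓❓❓❓❓
❓❓❓❓🟩⬛⬛🟩🟩🟩❓❓❓❓
❓❓❓❓🟩🟦🟩🟩🟫🟩❓❓❓❓
❓❓❓❓🟩⬜⬜🟫⬜⬜❓❓❓❓
❓❓❓❓⬜⬜🟩🔴🟦⬜❓❓❓❓
❓❓❓❓🟩⬛🟩🟩🟩🟩❓❓❓❓
❓❓❓❓❓⬛🟩🟩🟩🟩❓❓❓❓
❓❓❓❓❓❓❓❓❓❓❓❓❓❓
❓❓❓❓❓❓❓❓❓❓❓❓❓❓
❓❓❓❓❓❓❓❓❓❓❓❓❓❓
❓❓❓❓❓❓❓❓❓❓❓❓❓❓

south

❓❓❓❓❓❓❓❓❓❓❓❓❓❓
❓❓❓❓❓❓❓❓❓❓❓❓❓❓
❓❓❓❓🟩🟩🟩🟦⬜❓❓❓❓❓
❓❓❓❓🟩⬛⬛🟩🟩🟩❓❓❓❓
❓❓❓❓🟩🟦🟩🟩🟫🟩❓❓❓❓
❓❓❓❓🟩⬜⬜🟫⬜⬜❓❓❓❓
❓❓❓❓⬜⬜🟩🟩🟦⬜❓❓❓❓
❓❓❓❓🟩⬛🟩🔴🟩🟩❓❓❓❓
❓❓❓❓❓⬛🟩🟩🟩🟩❓❓❓❓
❓❓❓❓❓⬜🟫⬜🟫⬜❓❓❓❓
❓❓❓❓❓❓❓❓❓❓❓❓❓❓
❓❓❓❓❓❓❓❓❓❓❓❓❓❓
❓❓❓❓❓❓❓❓❓❓❓❓❓❓
❓❓❓❓❓❓❓❓❓❓❓❓❓❓

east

❓❓❓❓❓❓❓❓❓❓❓❓❓❓
❓❓❓❓❓❓❓❓❓❓❓❓❓❓
❓❓❓🟩🟩🟩🟦⬜❓❓❓❓❓❓
❓❓❓🟩⬛⬛🟩🟩🟩❓❓❓❓❓
❓❓❓🟩🟦🟩🟩🟫🟩❓❓❓❓❓
❓❓❓🟩⬜⬜🟫⬜⬜🟩❓❓❓❓
❓❓❓⬜⬜🟩🟩🟦⬜⬜❓❓❓❓
❓❓❓🟩⬛🟩🟩🔴🟩🟦❓❓❓❓
❓❓❓❓⬛🟩🟩🟩🟩🟩❓❓❓❓
❓❓❓❓⬜🟫⬜🟫⬜🟦❓❓❓❓
❓❓❓❓❓❓❓❓❓❓❓❓❓❓
❓❓❓❓❓❓❓❓❓❓❓❓❓❓
❓❓❓❓❓❓❓❓❓❓❓❓❓❓
❓❓❓❓❓❓❓❓❓❓❓❓❓❓

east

❓❓❓❓❓❓❓❓❓❓❓❓❓⬛
❓❓❓❓❓❓❓❓❓❓❓❓❓⬛
❓❓🟩🟩🟩🟦⬜❓❓❓❓❓❓⬛
❓❓🟩⬛⬛🟩🟩🟩❓❓❓❓❓⬛
❓❓🟩🟦🟩🟩🟫🟩❓❓❓❓❓⬛
❓❓🟩⬜⬜🟫⬜⬜🟩🟫❓❓❓⬛
❓❓⬜⬜🟩🟩🟦⬜⬜🟩❓❓❓⬛
❓❓🟩⬛🟩🟩🟩🔴🟦🟩❓❓❓⬛
❓❓❓⬛🟩🟩🟩🟩🟩🟫❓❓❓⬛
❓❓❓⬜🟫⬜🟫⬜🟦🟩❓❓❓⬛
❓❓❓❓❓❓❓❓❓❓❓❓❓⬛
❓❓❓❓❓❓❓❓❓❓❓❓❓⬛
❓❓❓❓❓❓❓❓❓❓❓❓❓⬛
❓❓❓❓❓❓❓❓❓❓❓❓❓⬛

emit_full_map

🟩🟩🟩🟦⬜❓❓❓
🟩⬛⬛🟩🟩🟩❓❓
🟩🟦🟩🟩🟫🟩❓❓
🟩⬜⬜🟫⬜⬜🟩🟫
⬜⬜🟩🟩🟦⬜⬜🟩
🟩⬛🟩🟩🟩🔴🟦🟩
❓⬛🟩🟩🟩🟩🟩🟫
❓⬜🟫⬜🟫⬜🟦🟩

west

❓❓❓❓❓❓❓❓❓❓❓❓❓❓
❓❓❓❓❓❓❓❓❓❓❓❓❓❓
❓❓❓🟩🟩🟩🟦⬜❓❓❓❓❓❓
❓❓❓🟩⬛⬛🟩🟩🟩❓❓❓❓❓
❓❓❓🟩🟦🟩🟩🟫🟩❓❓❓❓❓
❓❓❓🟩⬜⬜🟫⬜⬜🟩🟫❓❓❓
❓❓❓⬜⬜🟩🟩🟦⬜⬜🟩❓❓❓
❓❓❓🟩⬛🟩🟩🔴🟩🟦🟩❓❓❓
❓❓❓❓⬛🟩🟩🟩🟩🟩🟫❓❓❓
❓❓❓❓⬜🟫⬜🟫⬜🟦🟩❓❓❓
❓❓❓❓❓❓❓❓❓❓❓❓❓❓
❓❓❓❓❓❓❓❓❓❓❓❓❓❓
❓❓❓❓❓❓❓❓❓❓❓❓❓❓
❓❓❓❓❓❓❓❓❓❓❓❓❓❓

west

❓❓❓❓❓❓❓❓❓❓❓❓❓❓
❓❓❓❓❓❓❓❓❓❓❓❓❓❓
❓❓❓❓🟩🟩🟩🟦⬜❓❓❓❓❓
❓❓❓❓🟩⬛⬛🟩🟩🟩❓❓❓❓
❓❓❓❓🟩🟦🟩🟩🟫🟩❓❓❓❓
❓❓❓❓🟩⬜⬜🟫⬜⬜🟩🟫❓❓
❓❓❓❓⬜⬜🟩🟩🟦⬜⬜🟩❓❓
❓❓❓❓🟩⬛🟩🔴🟩🟩🟦🟩❓❓
❓❓❓❓❓⬛🟩🟩🟩🟩🟩🟫❓❓
❓❓❓❓❓⬜🟫⬜🟫⬜🟦🟩❓❓
❓❓❓❓❓❓❓❓❓❓❓❓❓❓
❓❓❓❓❓❓❓❓❓❓❓❓❓❓
❓❓❓❓❓❓❓❓❓❓❓❓❓❓
❓❓❓❓❓❓❓❓❓❓❓❓❓❓

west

❓❓❓❓❓❓❓❓❓❓❓❓❓❓
❓❓❓❓❓❓❓❓❓❓❓❓❓❓
❓❓❓❓❓🟩🟩🟩🟦⬜❓❓❓❓
❓❓❓❓❓🟩⬛⬛🟩🟩🟩❓❓❓
❓❓❓❓❓🟩🟦🟩🟩🟫🟩❓❓❓
❓❓❓❓❓🟩⬜⬜🟫⬜⬜🟩🟫❓
❓❓❓❓❓⬜⬜🟩🟩🟦⬜⬜🟩❓
❓❓❓❓❓🟩⬛🔴🟩🟩🟩🟦🟩❓
❓❓❓❓❓🟫⬛🟩🟩🟩🟩🟩🟫❓
❓❓❓❓❓⬜⬜🟫⬜🟫⬜🟦🟩❓
❓❓❓❓❓❓❓❓❓❓❓❓❓❓
❓❓❓❓❓❓❓❓❓❓❓❓❓❓
❓❓❓❓❓❓❓❓❓❓❓❓❓❓
❓❓❓❓❓❓❓❓❓❓❓❓❓❓

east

❓❓❓❓❓❓❓❓❓❓❓❓❓❓
❓❓❓❓❓❓❓❓❓❓❓❓❓❓
❓❓❓❓🟩🟩🟩🟦⬜❓❓❓❓❓
❓❓❓❓🟩⬛⬛🟩🟩🟩❓❓❓❓
❓❓❓❓🟩🟦🟩🟩🟫🟩❓❓❓❓
❓❓❓❓🟩⬜⬜🟫⬜⬜🟩🟫❓❓
❓❓❓❓⬜⬜🟩🟩🟦⬜⬜🟩❓❓
❓❓❓❓🟩⬛🟩🔴🟩🟩🟦🟩❓❓
❓❓❓❓🟫⬛🟩🟩🟩🟩🟩🟫❓❓
❓❓❓❓⬜⬜🟫⬜🟫⬜🟦🟩❓❓
❓❓❓❓❓❓❓❓❓❓❓❓❓❓
❓❓❓❓❓❓❓❓❓❓❓❓❓❓
❓❓❓❓❓❓❓❓❓❓❓❓❓❓
❓❓❓❓❓❓❓❓❓❓❓❓❓❓

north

❓❓❓❓❓❓❓❓❓❓❓❓❓❓
❓❓❓❓❓❓❓❓❓❓❓❓❓❓
❓❓❓❓❓❓❓❓❓❓❓❓❓❓
❓❓❓❓🟩🟩🟩🟦⬜❓❓❓❓❓
❓❓❓❓🟩⬛⬛🟩🟩🟩❓❓❓❓
❓❓❓❓🟩🟦🟩🟩🟫🟩❓❓❓❓
❓❓❓❓🟩⬜⬜🟫⬜⬜🟩🟫❓❓
❓❓❓❓⬜⬜🟩🔴🟦⬜⬜🟩❓❓
❓❓❓❓🟩⬛🟩🟩🟩🟩🟦🟩❓❓
❓❓❓❓🟫⬛🟩🟩🟩🟩🟩🟫❓❓
❓❓❓❓⬜⬜🟫⬜🟫⬜🟦🟩❓❓
❓❓❓❓❓❓❓❓❓❓❓❓❓❓
❓❓❓❓❓❓❓❓❓❓❓❓❓❓
❓❓❓❓❓❓❓❓❓❓❓❓❓❓

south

❓❓❓❓❓❓❓❓❓❓❓❓❓❓
❓❓❓❓❓❓❓❓❓❓❓❓❓❓
❓❓❓❓🟩🟩🟩🟦⬜❓❓❓❓❓
❓❓❓❓🟩⬛⬛🟩🟩🟩❓❓❓❓
❓❓❓❓🟩🟦🟩🟩🟫🟩❓❓❓❓
❓❓❓❓🟩⬜⬜🟫⬜⬜🟩🟫❓❓
❓❓❓❓⬜⬜🟩🟩🟦⬜⬜🟩❓❓
❓❓❓❓🟩⬛🟩🔴🟩🟩🟦🟩❓❓
❓❓❓❓🟫⬛🟩🟩🟩🟩🟩🟫❓❓
❓❓❓❓⬜⬜🟫⬜🟫⬜🟦🟩❓❓
❓❓❓❓❓❓❓❓❓❓❓❓❓❓
❓❓❓❓❓❓❓❓❓❓❓❓❓❓
❓❓❓❓❓❓❓❓❓❓❓❓❓❓
❓❓❓❓❓❓❓❓❓❓❓❓❓❓

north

❓❓❓❓❓❓❓❓❓❓❓❓❓❓
❓❓❓❓❓❓❓❓❓❓❓❓❓❓
❓❓❓❓❓❓❓❓❓❓❓❓❓❓
❓❓❓❓🟩🟩🟩🟦⬜❓❓❓❓❓
❓❓❓❓🟩⬛⬛🟩🟩🟩❓❓❓❓
❓❓❓❓🟩🟦🟩🟩🟫🟩❓❓❓❓
❓❓❓❓🟩⬜⬜🟫⬜⬜🟩🟫❓❓
❓❓❓❓⬜⬜🟩🔴🟦⬜⬜🟩❓❓
❓❓❓❓🟩⬛🟩🟩🟩🟩🟦🟩❓❓
❓❓❓❓🟫⬛🟩🟩🟩🟩🟩🟫❓❓
❓❓❓❓⬜⬜🟫⬜🟫⬜🟦🟩❓❓
❓❓❓❓❓❓❓❓❓❓❓❓❓❓
❓❓❓❓❓❓❓❓❓❓❓❓❓❓
❓❓❓❓❓❓❓❓❓❓❓❓❓❓


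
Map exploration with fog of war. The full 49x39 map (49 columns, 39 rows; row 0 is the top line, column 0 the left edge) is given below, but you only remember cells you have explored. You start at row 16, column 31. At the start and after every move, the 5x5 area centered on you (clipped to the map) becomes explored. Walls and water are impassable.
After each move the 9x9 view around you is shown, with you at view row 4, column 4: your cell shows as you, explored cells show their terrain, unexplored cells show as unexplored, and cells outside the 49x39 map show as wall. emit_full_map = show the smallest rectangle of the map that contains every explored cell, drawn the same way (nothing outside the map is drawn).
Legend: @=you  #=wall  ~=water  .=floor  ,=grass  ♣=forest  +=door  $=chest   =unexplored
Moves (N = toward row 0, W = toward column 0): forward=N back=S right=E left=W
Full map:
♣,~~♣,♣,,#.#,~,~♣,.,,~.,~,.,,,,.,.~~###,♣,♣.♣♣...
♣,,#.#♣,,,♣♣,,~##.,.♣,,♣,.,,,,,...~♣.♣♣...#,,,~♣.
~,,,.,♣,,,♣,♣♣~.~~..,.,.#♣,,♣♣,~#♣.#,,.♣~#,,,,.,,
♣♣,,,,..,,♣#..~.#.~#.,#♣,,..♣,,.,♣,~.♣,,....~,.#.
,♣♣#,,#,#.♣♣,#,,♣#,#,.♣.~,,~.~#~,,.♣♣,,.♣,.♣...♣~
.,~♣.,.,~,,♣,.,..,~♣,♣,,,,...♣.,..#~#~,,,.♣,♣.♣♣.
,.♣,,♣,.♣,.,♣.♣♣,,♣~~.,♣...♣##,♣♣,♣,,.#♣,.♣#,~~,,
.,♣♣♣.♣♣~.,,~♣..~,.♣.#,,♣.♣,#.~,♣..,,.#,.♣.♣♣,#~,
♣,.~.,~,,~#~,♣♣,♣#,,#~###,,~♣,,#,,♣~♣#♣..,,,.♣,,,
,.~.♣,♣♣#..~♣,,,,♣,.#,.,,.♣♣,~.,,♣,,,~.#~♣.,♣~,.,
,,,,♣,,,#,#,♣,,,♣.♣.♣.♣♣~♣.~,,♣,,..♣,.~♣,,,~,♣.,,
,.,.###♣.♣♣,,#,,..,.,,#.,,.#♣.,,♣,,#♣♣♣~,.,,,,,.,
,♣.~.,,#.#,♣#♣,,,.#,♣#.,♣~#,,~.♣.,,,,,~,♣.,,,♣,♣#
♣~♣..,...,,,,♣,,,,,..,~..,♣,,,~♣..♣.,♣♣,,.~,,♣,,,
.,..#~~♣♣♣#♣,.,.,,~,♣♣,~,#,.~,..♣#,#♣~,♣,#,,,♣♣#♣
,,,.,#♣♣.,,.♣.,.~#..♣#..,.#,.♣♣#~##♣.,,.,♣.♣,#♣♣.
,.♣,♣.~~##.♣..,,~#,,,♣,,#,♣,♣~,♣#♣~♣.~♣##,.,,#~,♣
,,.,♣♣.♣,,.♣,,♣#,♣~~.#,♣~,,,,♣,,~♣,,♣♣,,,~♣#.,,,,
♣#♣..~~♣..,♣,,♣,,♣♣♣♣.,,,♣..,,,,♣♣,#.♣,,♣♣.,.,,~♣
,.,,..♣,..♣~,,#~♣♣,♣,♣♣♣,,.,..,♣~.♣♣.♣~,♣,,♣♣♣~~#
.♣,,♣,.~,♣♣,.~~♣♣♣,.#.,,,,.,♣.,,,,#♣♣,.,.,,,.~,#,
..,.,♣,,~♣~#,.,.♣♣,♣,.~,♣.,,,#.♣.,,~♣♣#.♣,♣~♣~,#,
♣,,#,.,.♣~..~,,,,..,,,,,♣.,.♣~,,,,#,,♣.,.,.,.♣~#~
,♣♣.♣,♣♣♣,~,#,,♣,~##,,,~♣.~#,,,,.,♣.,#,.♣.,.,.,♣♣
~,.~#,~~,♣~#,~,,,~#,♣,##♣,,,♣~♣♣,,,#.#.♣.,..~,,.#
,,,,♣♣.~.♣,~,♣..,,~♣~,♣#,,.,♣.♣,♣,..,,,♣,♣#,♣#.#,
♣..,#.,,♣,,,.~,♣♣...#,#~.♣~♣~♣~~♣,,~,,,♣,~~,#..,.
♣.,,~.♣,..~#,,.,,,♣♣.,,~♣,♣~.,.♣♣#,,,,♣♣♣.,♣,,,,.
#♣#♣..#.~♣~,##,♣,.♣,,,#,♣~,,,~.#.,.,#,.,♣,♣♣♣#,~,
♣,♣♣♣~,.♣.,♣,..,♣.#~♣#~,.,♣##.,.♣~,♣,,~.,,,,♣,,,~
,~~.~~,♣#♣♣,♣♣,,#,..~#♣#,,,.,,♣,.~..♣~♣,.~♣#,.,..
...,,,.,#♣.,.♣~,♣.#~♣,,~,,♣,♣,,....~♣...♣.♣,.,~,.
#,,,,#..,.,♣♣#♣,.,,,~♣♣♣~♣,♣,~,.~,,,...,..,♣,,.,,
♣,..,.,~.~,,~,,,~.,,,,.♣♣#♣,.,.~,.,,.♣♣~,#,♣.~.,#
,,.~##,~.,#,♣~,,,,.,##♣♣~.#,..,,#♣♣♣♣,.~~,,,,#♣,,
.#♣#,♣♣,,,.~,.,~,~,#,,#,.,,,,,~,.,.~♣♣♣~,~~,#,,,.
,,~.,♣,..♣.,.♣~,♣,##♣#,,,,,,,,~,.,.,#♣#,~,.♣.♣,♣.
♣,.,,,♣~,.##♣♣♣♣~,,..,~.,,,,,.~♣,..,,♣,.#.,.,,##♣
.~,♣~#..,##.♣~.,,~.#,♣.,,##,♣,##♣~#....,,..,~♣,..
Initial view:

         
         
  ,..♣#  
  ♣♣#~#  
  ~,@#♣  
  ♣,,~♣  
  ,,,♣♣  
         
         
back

         
  ,..♣#  
  ♣♣#~#  
  ~,♣#♣  
  ♣,@~♣  
  ,,,♣♣  
  .,♣~.  
         
         

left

         
   ,..♣# 
  .♣♣#~# 
  ♣~,♣#♣ 
  ,♣@,~♣ 
  ,,,,♣♣ 
  ..,♣~. 
         
         

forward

         
         
  ~,..♣# 
  .♣♣#~# 
  ♣~@♣#♣ 
  ,♣,,~♣ 
  ,,,,♣♣ 
  ..,♣~. 
         

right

         
         
 ~,..♣#  
 .♣♣#~#  
 ♣~,@#♣  
 ,♣,,~♣  
 ,,,,♣♣  
 ..,♣~.  
         

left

         
         
  ~,..♣# 
  .♣♣#~# 
  ♣~@♣#♣ 
  ,♣,,~♣ 
  ,,,,♣♣ 
  ..,♣~. 
         

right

         
         
 ~,..♣#  
 .♣♣#~#  
 ♣~,@#♣  
 ,♣,,~♣  
 ,,,,♣♣  
 ..,♣~.  
         

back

         
 ~,..♣#  
 .♣♣#~#  
 ♣~,♣#♣  
 ,♣,@~♣  
 ,,,,♣♣  
 ..,♣~.  
         
         

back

 ~,..♣#  
 .♣♣#~#  
 ♣~,♣#♣  
 ,♣,,~♣  
 ,,,@♣♣  
 ..,♣~.  
  .,,,,  
         
         

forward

         
 ~,..♣#  
 .♣♣#~#  
 ♣~,♣#♣  
 ,♣,@~♣  
 ,,,,♣♣  
 ..,♣~.  
  .,,,,  
         

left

         
  ~,..♣# 
  .♣♣#~# 
  ♣~,♣#♣ 
  ,♣@,~♣ 
  ,,,,♣♣ 
  ..,♣~. 
   .,,,, 
         

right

         
 ~,..♣#  
 .♣♣#~#  
 ♣~,♣#♣  
 ,♣,@~♣  
 ,,,,♣♣  
 ..,♣~.  
  .,,,,  
         

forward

         
         
 ~,..♣#  
 .♣♣#~#  
 ♣~,@#♣  
 ,♣,,~♣  
 ,,,,♣♣  
 ..,♣~.  
  .,,,,  


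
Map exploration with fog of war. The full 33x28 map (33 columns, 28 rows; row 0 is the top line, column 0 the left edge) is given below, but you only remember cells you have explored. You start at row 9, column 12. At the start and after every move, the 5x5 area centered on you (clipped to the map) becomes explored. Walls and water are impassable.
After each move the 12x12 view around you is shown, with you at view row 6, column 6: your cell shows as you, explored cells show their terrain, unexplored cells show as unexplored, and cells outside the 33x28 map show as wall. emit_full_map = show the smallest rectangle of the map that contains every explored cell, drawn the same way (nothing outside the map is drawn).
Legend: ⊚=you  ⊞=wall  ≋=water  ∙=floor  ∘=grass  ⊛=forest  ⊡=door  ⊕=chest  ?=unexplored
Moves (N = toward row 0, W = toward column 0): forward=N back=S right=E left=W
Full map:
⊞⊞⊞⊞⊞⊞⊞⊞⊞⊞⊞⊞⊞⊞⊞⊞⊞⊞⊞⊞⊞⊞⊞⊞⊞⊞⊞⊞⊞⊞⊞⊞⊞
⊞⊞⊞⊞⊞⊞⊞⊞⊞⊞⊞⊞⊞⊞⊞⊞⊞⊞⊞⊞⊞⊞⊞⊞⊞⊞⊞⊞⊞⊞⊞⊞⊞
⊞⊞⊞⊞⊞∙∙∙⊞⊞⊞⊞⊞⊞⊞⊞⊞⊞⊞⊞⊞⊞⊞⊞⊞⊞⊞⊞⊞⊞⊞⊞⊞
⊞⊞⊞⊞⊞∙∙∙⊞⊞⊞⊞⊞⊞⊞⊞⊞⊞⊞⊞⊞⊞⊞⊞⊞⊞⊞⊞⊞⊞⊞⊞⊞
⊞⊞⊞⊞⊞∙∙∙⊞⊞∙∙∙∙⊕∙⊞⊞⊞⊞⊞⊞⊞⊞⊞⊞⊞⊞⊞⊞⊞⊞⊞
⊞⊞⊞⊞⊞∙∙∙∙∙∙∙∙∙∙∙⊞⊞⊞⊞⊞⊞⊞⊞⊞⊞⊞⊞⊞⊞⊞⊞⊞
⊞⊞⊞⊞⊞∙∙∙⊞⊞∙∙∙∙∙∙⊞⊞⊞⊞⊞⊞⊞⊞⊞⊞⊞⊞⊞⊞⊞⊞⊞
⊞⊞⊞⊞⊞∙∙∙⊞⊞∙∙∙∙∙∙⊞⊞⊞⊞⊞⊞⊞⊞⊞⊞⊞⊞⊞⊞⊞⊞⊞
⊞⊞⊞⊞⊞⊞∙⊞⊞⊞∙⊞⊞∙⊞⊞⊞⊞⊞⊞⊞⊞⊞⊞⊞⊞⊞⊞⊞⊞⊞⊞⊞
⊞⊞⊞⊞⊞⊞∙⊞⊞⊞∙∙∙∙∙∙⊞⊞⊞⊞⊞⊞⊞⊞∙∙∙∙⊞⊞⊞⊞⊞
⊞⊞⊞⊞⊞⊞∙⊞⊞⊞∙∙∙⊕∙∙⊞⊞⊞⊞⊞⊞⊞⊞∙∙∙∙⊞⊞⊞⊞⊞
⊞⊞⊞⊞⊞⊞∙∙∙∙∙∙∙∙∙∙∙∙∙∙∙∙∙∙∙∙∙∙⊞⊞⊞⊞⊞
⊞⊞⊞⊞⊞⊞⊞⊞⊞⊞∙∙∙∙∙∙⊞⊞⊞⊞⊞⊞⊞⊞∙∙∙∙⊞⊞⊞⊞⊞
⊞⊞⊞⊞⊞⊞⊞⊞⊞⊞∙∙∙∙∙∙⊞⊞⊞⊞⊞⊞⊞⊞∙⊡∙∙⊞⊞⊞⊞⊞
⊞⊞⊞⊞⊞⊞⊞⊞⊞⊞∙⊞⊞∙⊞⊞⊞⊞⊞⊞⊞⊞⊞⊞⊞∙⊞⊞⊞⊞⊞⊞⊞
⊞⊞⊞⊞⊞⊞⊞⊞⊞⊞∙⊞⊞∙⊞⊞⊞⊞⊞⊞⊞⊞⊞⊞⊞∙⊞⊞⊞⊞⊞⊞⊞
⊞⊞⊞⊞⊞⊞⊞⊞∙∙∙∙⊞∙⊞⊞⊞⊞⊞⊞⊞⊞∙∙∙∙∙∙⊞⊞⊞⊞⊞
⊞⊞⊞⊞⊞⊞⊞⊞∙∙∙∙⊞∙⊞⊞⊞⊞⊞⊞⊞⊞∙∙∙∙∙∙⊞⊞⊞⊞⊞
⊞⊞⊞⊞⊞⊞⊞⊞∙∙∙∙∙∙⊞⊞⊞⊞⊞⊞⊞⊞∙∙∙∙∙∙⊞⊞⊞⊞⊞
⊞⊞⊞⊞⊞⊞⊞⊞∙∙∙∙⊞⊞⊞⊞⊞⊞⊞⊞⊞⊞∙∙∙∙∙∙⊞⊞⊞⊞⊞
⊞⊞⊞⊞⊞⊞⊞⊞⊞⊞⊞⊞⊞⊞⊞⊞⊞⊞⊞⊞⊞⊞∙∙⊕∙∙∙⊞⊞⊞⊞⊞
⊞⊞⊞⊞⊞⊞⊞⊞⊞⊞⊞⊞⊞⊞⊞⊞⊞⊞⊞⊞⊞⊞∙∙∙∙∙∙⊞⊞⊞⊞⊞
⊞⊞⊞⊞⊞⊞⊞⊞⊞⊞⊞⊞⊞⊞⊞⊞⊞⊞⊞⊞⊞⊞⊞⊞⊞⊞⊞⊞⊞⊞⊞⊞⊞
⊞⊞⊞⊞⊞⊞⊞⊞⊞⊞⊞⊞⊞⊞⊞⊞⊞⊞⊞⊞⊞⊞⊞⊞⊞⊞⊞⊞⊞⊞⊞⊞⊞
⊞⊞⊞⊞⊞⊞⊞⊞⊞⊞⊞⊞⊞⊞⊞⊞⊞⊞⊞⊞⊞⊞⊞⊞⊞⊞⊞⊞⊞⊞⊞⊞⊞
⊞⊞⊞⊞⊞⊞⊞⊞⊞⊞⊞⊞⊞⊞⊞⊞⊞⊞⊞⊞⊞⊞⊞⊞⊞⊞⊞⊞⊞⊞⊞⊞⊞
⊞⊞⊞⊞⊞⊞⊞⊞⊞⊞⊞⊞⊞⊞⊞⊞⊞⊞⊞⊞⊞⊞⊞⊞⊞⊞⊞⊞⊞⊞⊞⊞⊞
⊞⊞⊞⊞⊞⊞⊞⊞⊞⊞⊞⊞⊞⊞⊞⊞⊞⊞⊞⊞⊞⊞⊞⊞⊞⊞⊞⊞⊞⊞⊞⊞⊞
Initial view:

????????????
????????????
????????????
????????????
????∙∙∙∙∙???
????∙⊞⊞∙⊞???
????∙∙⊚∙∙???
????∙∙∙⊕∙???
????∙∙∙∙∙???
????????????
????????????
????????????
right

????????????
????????????
????????????
????????????
???∙∙∙∙∙∙???
???∙⊞⊞∙⊞⊞???
???∙∙∙⊚∙∙???
???∙∙∙⊕∙∙???
???∙∙∙∙∙∙???
????????????
????????????
????????????

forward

????????????
????????????
????????????
????????????
????∙∙∙∙∙???
???∙∙∙∙∙∙???
???∙⊞⊞⊚⊞⊞???
???∙∙∙∙∙∙???
???∙∙∙⊕∙∙???
???∙∙∙∙∙∙???
????????????
????????????

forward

????????????
????????????
????????????
????????????
????∙∙∙∙∙???
????∙∙∙∙∙???
???∙∙∙⊚∙∙???
???∙⊞⊞∙⊞⊞???
???∙∙∙∙∙∙???
???∙∙∙⊕∙∙???
???∙∙∙∙∙∙???
????????????

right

????????????
????????????
????????????
????????????
???∙∙∙∙∙⊞???
???∙∙∙∙∙⊞???
??∙∙∙∙⊚∙⊞???
??∙⊞⊞∙⊞⊞⊞???
??∙∙∙∙∙∙⊞???
??∙∙∙⊕∙∙????
??∙∙∙∙∙∙????
????????????

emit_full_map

?∙∙∙∙∙⊞
?∙∙∙∙∙⊞
∙∙∙∙⊚∙⊞
∙⊞⊞∙⊞⊞⊞
∙∙∙∙∙∙⊞
∙∙∙⊕∙∙?
∙∙∙∙∙∙?

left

????????????
????????????
????????????
????????????
????∙∙∙∙∙⊞??
????∙∙∙∙∙⊞??
???∙∙∙⊚∙∙⊞??
???∙⊞⊞∙⊞⊞⊞??
???∙∙∙∙∙∙⊞??
???∙∙∙⊕∙∙???
???∙∙∙∙∙∙???
????????????

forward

????????????
????????????
????????????
????????????
????∙∙∙⊕∙???
????∙∙∙∙∙⊞??
????∙∙⊚∙∙⊞??
???∙∙∙∙∙∙⊞??
???∙⊞⊞∙⊞⊞⊞??
???∙∙∙∙∙∙⊞??
???∙∙∙⊕∙∙???
???∙∙∙∙∙∙???

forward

⊞⊞⊞⊞⊞⊞⊞⊞⊞⊞⊞⊞
????????????
????????????
????????????
????⊞⊞⊞⊞⊞???
????∙∙∙⊕∙???
????∙∙⊚∙∙⊞??
????∙∙∙∙∙⊞??
???∙∙∙∙∙∙⊞??
???∙⊞⊞∙⊞⊞⊞??
???∙∙∙∙∙∙⊞??
???∙∙∙⊕∙∙???

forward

⊞⊞⊞⊞⊞⊞⊞⊞⊞⊞⊞⊞
⊞⊞⊞⊞⊞⊞⊞⊞⊞⊞⊞⊞
????????????
????????????
????⊞⊞⊞⊞⊞???
????⊞⊞⊞⊞⊞???
????∙∙⊚⊕∙???
????∙∙∙∙∙⊞??
????∙∙∙∙∙⊞??
???∙∙∙∙∙∙⊞??
???∙⊞⊞∙⊞⊞⊞??
???∙∙∙∙∙∙⊞??

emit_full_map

?⊞⊞⊞⊞⊞?
?⊞⊞⊞⊞⊞?
?∙∙⊚⊕∙?
?∙∙∙∙∙⊞
?∙∙∙∙∙⊞
∙∙∙∙∙∙⊞
∙⊞⊞∙⊞⊞⊞
∙∙∙∙∙∙⊞
∙∙∙⊕∙∙?
∙∙∙∙∙∙?

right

⊞⊞⊞⊞⊞⊞⊞⊞⊞⊞⊞⊞
⊞⊞⊞⊞⊞⊞⊞⊞⊞⊞⊞⊞
????????????
????????????
???⊞⊞⊞⊞⊞⊞???
???⊞⊞⊞⊞⊞⊞???
???∙∙∙⊚∙⊞???
???∙∙∙∙∙⊞???
???∙∙∙∙∙⊞???
??∙∙∙∙∙∙⊞???
??∙⊞⊞∙⊞⊞⊞???
??∙∙∙∙∙∙⊞???

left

⊞⊞⊞⊞⊞⊞⊞⊞⊞⊞⊞⊞
⊞⊞⊞⊞⊞⊞⊞⊞⊞⊞⊞⊞
????????????
????????????
????⊞⊞⊞⊞⊞⊞??
????⊞⊞⊞⊞⊞⊞??
????∙∙⊚⊕∙⊞??
????∙∙∙∙∙⊞??
????∙∙∙∙∙⊞??
???∙∙∙∙∙∙⊞??
???∙⊞⊞∙⊞⊞⊞??
???∙∙∙∙∙∙⊞??

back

⊞⊞⊞⊞⊞⊞⊞⊞⊞⊞⊞⊞
????????????
????????????
????⊞⊞⊞⊞⊞⊞??
????⊞⊞⊞⊞⊞⊞??
????∙∙∙⊕∙⊞??
????∙∙⊚∙∙⊞??
????∙∙∙∙∙⊞??
???∙∙∙∙∙∙⊞??
???∙⊞⊞∙⊞⊞⊞??
???∙∙∙∙∙∙⊞??
???∙∙∙⊕∙∙???

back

????????????
????????????
????⊞⊞⊞⊞⊞⊞??
????⊞⊞⊞⊞⊞⊞??
????∙∙∙⊕∙⊞??
????∙∙∙∙∙⊞??
????∙∙⊚∙∙⊞??
???∙∙∙∙∙∙⊞??
???∙⊞⊞∙⊞⊞⊞??
???∙∙∙∙∙∙⊞??
???∙∙∙⊕∙∙???
???∙∙∙∙∙∙???

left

????????????
????????????
?????⊞⊞⊞⊞⊞⊞?
?????⊞⊞⊞⊞⊞⊞?
????∙∙∙∙⊕∙⊞?
????∙∙∙∙∙∙⊞?
????∙∙⊚∙∙∙⊞?
????∙∙∙∙∙∙⊞?
????∙⊞⊞∙⊞⊞⊞?
????∙∙∙∙∙∙⊞?
????∙∙∙⊕∙∙??
????∙∙∙∙∙∙??

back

????????????
?????⊞⊞⊞⊞⊞⊞?
?????⊞⊞⊞⊞⊞⊞?
????∙∙∙∙⊕∙⊞?
????∙∙∙∙∙∙⊞?
????∙∙∙∙∙∙⊞?
????∙∙⊚∙∙∙⊞?
????∙⊞⊞∙⊞⊞⊞?
????∙∙∙∙∙∙⊞?
????∙∙∙⊕∙∙??
????∙∙∙∙∙∙??
????????????

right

????????????
????⊞⊞⊞⊞⊞⊞??
????⊞⊞⊞⊞⊞⊞??
???∙∙∙∙⊕∙⊞??
???∙∙∙∙∙∙⊞??
???∙∙∙∙∙∙⊞??
???∙∙∙⊚∙∙⊞??
???∙⊞⊞∙⊞⊞⊞??
???∙∙∙∙∙∙⊞??
???∙∙∙⊕∙∙???
???∙∙∙∙∙∙???
????????????

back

????⊞⊞⊞⊞⊞⊞??
????⊞⊞⊞⊞⊞⊞??
???∙∙∙∙⊕∙⊞??
???∙∙∙∙∙∙⊞??
???∙∙∙∙∙∙⊞??
???∙∙∙∙∙∙⊞??
???∙⊞⊞⊚⊞⊞⊞??
???∙∙∙∙∙∙⊞??
???∙∙∙⊕∙∙???
???∙∙∙∙∙∙???
????????????
????????????

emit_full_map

?⊞⊞⊞⊞⊞⊞
?⊞⊞⊞⊞⊞⊞
∙∙∙∙⊕∙⊞
∙∙∙∙∙∙⊞
∙∙∙∙∙∙⊞
∙∙∙∙∙∙⊞
∙⊞⊞⊚⊞⊞⊞
∙∙∙∙∙∙⊞
∙∙∙⊕∙∙?
∙∙∙∙∙∙?

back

????⊞⊞⊞⊞⊞⊞??
???∙∙∙∙⊕∙⊞??
???∙∙∙∙∙∙⊞??
???∙∙∙∙∙∙⊞??
???∙∙∙∙∙∙⊞??
???∙⊞⊞∙⊞⊞⊞??
???∙∙∙⊚∙∙⊞??
???∙∙∙⊕∙∙???
???∙∙∙∙∙∙???
????????????
????????????
????????????

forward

????⊞⊞⊞⊞⊞⊞??
????⊞⊞⊞⊞⊞⊞??
???∙∙∙∙⊕∙⊞??
???∙∙∙∙∙∙⊞??
???∙∙∙∙∙∙⊞??
???∙∙∙∙∙∙⊞??
???∙⊞⊞⊚⊞⊞⊞??
???∙∙∙∙∙∙⊞??
???∙∙∙⊕∙∙???
???∙∙∙∙∙∙???
????????????
????????????

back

????⊞⊞⊞⊞⊞⊞??
???∙∙∙∙⊕∙⊞??
???∙∙∙∙∙∙⊞??
???∙∙∙∙∙∙⊞??
???∙∙∙∙∙∙⊞??
???∙⊞⊞∙⊞⊞⊞??
???∙∙∙⊚∙∙⊞??
???∙∙∙⊕∙∙???
???∙∙∙∙∙∙???
????????????
????????????
????????????


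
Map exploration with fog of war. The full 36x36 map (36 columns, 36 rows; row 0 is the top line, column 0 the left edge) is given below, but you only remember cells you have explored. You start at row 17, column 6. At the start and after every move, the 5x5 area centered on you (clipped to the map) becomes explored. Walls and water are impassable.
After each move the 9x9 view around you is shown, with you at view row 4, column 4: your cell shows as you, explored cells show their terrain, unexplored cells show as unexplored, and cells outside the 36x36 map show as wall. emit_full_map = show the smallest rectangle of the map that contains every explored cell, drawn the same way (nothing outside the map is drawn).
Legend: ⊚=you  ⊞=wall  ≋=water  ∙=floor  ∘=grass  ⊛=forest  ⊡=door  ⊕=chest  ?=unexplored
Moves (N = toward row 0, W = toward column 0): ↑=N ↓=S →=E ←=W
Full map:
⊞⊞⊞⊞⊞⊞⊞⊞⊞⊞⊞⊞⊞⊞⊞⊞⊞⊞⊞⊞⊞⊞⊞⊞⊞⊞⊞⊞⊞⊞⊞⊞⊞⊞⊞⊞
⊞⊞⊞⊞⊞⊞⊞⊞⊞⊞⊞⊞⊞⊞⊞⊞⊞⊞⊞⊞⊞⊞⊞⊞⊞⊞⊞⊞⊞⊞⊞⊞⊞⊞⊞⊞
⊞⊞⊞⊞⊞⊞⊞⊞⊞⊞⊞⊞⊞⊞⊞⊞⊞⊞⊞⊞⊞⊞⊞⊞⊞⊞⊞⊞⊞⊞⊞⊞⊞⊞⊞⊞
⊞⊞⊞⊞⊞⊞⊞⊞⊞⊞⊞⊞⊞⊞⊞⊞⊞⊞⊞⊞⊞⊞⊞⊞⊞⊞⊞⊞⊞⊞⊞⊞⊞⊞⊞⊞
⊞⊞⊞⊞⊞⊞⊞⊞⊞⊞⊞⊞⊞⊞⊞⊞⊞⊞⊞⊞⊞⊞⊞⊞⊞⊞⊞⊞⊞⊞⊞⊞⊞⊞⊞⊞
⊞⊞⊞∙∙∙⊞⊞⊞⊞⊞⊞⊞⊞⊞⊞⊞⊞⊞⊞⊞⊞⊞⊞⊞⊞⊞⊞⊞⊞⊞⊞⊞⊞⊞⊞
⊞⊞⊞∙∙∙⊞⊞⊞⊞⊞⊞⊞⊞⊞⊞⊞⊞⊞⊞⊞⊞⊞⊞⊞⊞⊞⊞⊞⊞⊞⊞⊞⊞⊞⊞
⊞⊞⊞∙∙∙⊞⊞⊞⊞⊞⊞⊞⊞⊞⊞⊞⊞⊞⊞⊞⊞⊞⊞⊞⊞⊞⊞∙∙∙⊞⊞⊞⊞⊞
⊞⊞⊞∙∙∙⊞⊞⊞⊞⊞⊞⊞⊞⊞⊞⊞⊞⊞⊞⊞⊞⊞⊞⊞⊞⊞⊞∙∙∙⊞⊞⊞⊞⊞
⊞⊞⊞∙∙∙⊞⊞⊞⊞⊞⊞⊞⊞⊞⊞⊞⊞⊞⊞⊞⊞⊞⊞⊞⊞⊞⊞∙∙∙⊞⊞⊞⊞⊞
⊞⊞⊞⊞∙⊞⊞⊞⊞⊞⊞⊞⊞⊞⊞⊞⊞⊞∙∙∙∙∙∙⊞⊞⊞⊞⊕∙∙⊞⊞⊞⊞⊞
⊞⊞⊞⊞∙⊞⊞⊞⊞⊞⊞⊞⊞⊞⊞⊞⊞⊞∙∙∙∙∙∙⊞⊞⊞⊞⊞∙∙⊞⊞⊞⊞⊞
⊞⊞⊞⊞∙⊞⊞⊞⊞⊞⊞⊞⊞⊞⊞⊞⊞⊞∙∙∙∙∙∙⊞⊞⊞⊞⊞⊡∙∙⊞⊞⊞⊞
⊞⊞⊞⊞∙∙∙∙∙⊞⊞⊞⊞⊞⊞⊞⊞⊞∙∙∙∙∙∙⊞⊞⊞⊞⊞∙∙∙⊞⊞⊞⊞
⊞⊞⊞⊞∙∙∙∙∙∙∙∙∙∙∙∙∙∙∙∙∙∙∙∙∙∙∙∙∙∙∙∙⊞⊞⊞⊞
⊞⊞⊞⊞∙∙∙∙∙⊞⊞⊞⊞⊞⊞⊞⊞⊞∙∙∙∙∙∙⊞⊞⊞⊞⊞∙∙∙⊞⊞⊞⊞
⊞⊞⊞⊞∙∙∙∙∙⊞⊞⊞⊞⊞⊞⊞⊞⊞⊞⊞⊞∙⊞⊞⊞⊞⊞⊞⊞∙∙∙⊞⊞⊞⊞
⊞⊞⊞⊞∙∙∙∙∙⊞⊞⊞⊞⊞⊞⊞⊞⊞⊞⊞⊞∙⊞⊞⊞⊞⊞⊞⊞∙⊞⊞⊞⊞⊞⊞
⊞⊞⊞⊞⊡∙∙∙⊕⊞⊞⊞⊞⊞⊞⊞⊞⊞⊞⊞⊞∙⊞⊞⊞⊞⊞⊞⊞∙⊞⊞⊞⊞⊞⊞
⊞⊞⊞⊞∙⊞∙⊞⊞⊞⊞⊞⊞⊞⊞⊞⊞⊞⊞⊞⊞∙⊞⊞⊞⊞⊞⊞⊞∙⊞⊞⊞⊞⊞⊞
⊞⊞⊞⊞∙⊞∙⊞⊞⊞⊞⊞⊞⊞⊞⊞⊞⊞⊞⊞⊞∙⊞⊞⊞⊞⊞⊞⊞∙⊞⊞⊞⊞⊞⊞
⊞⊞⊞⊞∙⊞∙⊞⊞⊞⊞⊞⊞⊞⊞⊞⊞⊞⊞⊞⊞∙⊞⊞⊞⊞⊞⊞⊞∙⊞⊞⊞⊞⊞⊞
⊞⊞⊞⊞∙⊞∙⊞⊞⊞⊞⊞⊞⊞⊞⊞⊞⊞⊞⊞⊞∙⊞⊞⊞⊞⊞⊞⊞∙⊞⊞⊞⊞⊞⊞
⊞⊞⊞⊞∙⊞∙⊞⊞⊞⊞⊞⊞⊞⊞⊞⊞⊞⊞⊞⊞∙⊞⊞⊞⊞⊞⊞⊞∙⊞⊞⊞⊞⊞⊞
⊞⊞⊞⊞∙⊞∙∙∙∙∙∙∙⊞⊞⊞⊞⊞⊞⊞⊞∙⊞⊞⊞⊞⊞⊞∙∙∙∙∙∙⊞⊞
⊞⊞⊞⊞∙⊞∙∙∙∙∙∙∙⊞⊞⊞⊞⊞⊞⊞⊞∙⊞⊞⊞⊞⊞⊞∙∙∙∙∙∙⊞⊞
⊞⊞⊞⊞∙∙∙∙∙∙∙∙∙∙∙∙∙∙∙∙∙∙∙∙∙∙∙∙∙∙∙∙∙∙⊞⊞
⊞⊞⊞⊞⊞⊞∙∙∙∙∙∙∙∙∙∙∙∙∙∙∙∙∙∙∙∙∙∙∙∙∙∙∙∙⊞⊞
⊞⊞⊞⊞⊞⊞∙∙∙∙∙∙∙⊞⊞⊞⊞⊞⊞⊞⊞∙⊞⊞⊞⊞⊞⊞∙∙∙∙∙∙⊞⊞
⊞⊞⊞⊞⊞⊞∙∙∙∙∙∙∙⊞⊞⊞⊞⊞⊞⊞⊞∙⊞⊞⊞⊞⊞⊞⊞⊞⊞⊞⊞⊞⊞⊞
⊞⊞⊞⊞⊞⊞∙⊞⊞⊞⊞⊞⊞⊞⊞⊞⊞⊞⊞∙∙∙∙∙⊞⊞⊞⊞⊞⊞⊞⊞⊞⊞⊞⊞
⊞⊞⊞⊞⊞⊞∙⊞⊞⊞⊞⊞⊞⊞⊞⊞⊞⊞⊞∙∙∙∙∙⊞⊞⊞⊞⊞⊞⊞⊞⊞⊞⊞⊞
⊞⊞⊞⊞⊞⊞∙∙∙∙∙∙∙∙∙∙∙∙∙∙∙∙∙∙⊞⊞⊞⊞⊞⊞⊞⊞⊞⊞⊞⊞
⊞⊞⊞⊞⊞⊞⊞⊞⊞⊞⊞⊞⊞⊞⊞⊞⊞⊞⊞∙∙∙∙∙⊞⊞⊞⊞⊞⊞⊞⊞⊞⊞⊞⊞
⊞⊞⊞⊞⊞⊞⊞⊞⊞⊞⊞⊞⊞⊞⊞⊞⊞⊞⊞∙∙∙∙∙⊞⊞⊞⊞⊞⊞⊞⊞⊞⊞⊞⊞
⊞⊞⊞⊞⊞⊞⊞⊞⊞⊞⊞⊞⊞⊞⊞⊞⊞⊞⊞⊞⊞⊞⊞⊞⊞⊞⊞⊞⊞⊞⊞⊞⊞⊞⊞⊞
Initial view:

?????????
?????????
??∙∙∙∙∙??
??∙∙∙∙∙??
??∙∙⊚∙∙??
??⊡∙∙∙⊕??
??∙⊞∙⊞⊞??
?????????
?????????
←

?????????
?????????
??⊞∙∙∙∙∙?
??⊞∙∙∙∙∙?
??⊞∙⊚∙∙∙?
??⊞⊡∙∙∙⊕?
??⊞∙⊞∙⊞⊞?
?????????
?????????

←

?????????
?????????
??⊞⊞∙∙∙∙∙
??⊞⊞∙∙∙∙∙
??⊞⊞⊚∙∙∙∙
??⊞⊞⊡∙∙∙⊕
??⊞⊞∙⊞∙⊞⊞
?????????
?????????

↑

?????????
?????????
??⊞⊞∙∙∙??
??⊞⊞∙∙∙∙∙
??⊞⊞⊚∙∙∙∙
??⊞⊞∙∙∙∙∙
??⊞⊞⊡∙∙∙⊕
??⊞⊞∙⊞∙⊞⊞
?????????

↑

?????????
?????????
??⊞⊞∙∙∙??
??⊞⊞∙∙∙??
??⊞⊞⊚∙∙∙∙
??⊞⊞∙∙∙∙∙
??⊞⊞∙∙∙∙∙
??⊞⊞⊡∙∙∙⊕
??⊞⊞∙⊞∙⊞⊞

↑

?????????
?????????
??⊞⊞∙⊞⊞??
??⊞⊞∙∙∙??
??⊞⊞⊚∙∙??
??⊞⊞∙∙∙∙∙
??⊞⊞∙∙∙∙∙
??⊞⊞∙∙∙∙∙
??⊞⊞⊡∙∙∙⊕

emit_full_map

⊞⊞∙⊞⊞??
⊞⊞∙∙∙??
⊞⊞⊚∙∙??
⊞⊞∙∙∙∙∙
⊞⊞∙∙∙∙∙
⊞⊞∙∙∙∙∙
⊞⊞⊡∙∙∙⊕
⊞⊞∙⊞∙⊞⊞

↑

?????????
?????????
??⊞⊞∙⊞⊞??
??⊞⊞∙⊞⊞??
??⊞⊞⊚∙∙??
??⊞⊞∙∙∙??
??⊞⊞∙∙∙∙∙
??⊞⊞∙∙∙∙∙
??⊞⊞∙∙∙∙∙

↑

?????????
?????????
??⊞⊞∙⊞⊞??
??⊞⊞∙⊞⊞??
??⊞⊞⊚⊞⊞??
??⊞⊞∙∙∙??
??⊞⊞∙∙∙??
??⊞⊞∙∙∙∙∙
??⊞⊞∙∙∙∙∙

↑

?????????
?????????
??⊞∙∙∙⊞??
??⊞⊞∙⊞⊞??
??⊞⊞⊚⊞⊞??
??⊞⊞∙⊞⊞??
??⊞⊞∙∙∙??
??⊞⊞∙∙∙??
??⊞⊞∙∙∙∙∙

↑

?????????
?????????
??⊞∙∙∙⊞??
??⊞∙∙∙⊞??
??⊞⊞⊚⊞⊞??
??⊞⊞∙⊞⊞??
??⊞⊞∙⊞⊞??
??⊞⊞∙∙∙??
??⊞⊞∙∙∙??

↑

?????????
?????????
??⊞∙∙∙⊞??
??⊞∙∙∙⊞??
??⊞∙⊚∙⊞??
??⊞⊞∙⊞⊞??
??⊞⊞∙⊞⊞??
??⊞⊞∙⊞⊞??
??⊞⊞∙∙∙??

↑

?????????
?????????
??⊞∙∙∙⊞??
??⊞∙∙∙⊞??
??⊞∙⊚∙⊞??
??⊞∙∙∙⊞??
??⊞⊞∙⊞⊞??
??⊞⊞∙⊞⊞??
??⊞⊞∙⊞⊞??

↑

?????????
?????????
??⊞∙∙∙⊞??
??⊞∙∙∙⊞??
??⊞∙⊚∙⊞??
??⊞∙∙∙⊞??
??⊞∙∙∙⊞??
??⊞⊞∙⊞⊞??
??⊞⊞∙⊞⊞??

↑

?????????
?????????
??⊞⊞⊞⊞⊞??
??⊞∙∙∙⊞??
??⊞∙⊚∙⊞??
??⊞∙∙∙⊞??
??⊞∙∙∙⊞??
??⊞∙∙∙⊞??
??⊞⊞∙⊞⊞??

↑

?????????
?????????
??⊞⊞⊞⊞⊞??
??⊞⊞⊞⊞⊞??
??⊞∙⊚∙⊞??
??⊞∙∙∙⊞??
??⊞∙∙∙⊞??
??⊞∙∙∙⊞??
??⊞∙∙∙⊞??

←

⊞????????
⊞????????
⊞?⊞⊞⊞⊞⊞⊞?
⊞?⊞⊞⊞⊞⊞⊞?
⊞?⊞⊞⊚∙∙⊞?
⊞?⊞⊞∙∙∙⊞?
⊞?⊞⊞∙∙∙⊞?
⊞??⊞∙∙∙⊞?
⊞??⊞∙∙∙⊞?

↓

⊞????????
⊞?⊞⊞⊞⊞⊞⊞?
⊞?⊞⊞⊞⊞⊞⊞?
⊞?⊞⊞∙∙∙⊞?
⊞?⊞⊞⊚∙∙⊞?
⊞?⊞⊞∙∙∙⊞?
⊞?⊞⊞∙∙∙⊞?
⊞??⊞∙∙∙⊞?
⊞??⊞⊞∙⊞⊞?

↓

⊞?⊞⊞⊞⊞⊞⊞?
⊞?⊞⊞⊞⊞⊞⊞?
⊞?⊞⊞∙∙∙⊞?
⊞?⊞⊞∙∙∙⊞?
⊞?⊞⊞⊚∙∙⊞?
⊞?⊞⊞∙∙∙⊞?
⊞?⊞⊞∙∙∙⊞?
⊞??⊞⊞∙⊞⊞?
⊞??⊞⊞∙⊞⊞?

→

?⊞⊞⊞⊞⊞⊞??
?⊞⊞⊞⊞⊞⊞??
?⊞⊞∙∙∙⊞??
?⊞⊞∙∙∙⊞??
?⊞⊞∙⊚∙⊞??
?⊞⊞∙∙∙⊞??
?⊞⊞∙∙∙⊞??
??⊞⊞∙⊞⊞??
??⊞⊞∙⊞⊞??

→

⊞⊞⊞⊞⊞⊞???
⊞⊞⊞⊞⊞⊞???
⊞⊞∙∙∙⊞⊞??
⊞⊞∙∙∙⊞⊞??
⊞⊞∙∙⊚⊞⊞??
⊞⊞∙∙∙⊞⊞??
⊞⊞∙∙∙⊞⊞??
?⊞⊞∙⊞⊞???
?⊞⊞∙⊞⊞???

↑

?????????
⊞⊞⊞⊞⊞⊞???
⊞⊞⊞⊞⊞⊞⊞??
⊞⊞∙∙∙⊞⊞??
⊞⊞∙∙⊚⊞⊞??
⊞⊞∙∙∙⊞⊞??
⊞⊞∙∙∙⊞⊞??
⊞⊞∙∙∙⊞⊞??
?⊞⊞∙⊞⊞???

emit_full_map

⊞⊞⊞⊞⊞⊞??
⊞⊞⊞⊞⊞⊞⊞?
⊞⊞∙∙∙⊞⊞?
⊞⊞∙∙⊚⊞⊞?
⊞⊞∙∙∙⊞⊞?
⊞⊞∙∙∙⊞⊞?
⊞⊞∙∙∙⊞⊞?
?⊞⊞∙⊞⊞??
?⊞⊞∙⊞⊞??
?⊞⊞∙⊞⊞??
?⊞⊞∙∙∙??
?⊞⊞∙∙∙??
?⊞⊞∙∙∙∙∙
?⊞⊞∙∙∙∙∙
?⊞⊞∙∙∙∙∙
?⊞⊞⊡∙∙∙⊕
?⊞⊞∙⊞∙⊞⊞

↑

?????????
?????????
⊞⊞⊞⊞⊞⊞⊞??
⊞⊞⊞⊞⊞⊞⊞??
⊞⊞∙∙⊚⊞⊞??
⊞⊞∙∙∙⊞⊞??
⊞⊞∙∙∙⊞⊞??
⊞⊞∙∙∙⊞⊞??
⊞⊞∙∙∙⊞⊞??

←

?????????
?????????
?⊞⊞⊞⊞⊞⊞⊞?
?⊞⊞⊞⊞⊞⊞⊞?
?⊞⊞∙⊚∙⊞⊞?
?⊞⊞∙∙∙⊞⊞?
?⊞⊞∙∙∙⊞⊞?
?⊞⊞∙∙∙⊞⊞?
?⊞⊞∙∙∙⊞⊞?

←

⊞????????
⊞????????
⊞?⊞⊞⊞⊞⊞⊞⊞
⊞?⊞⊞⊞⊞⊞⊞⊞
⊞?⊞⊞⊚∙∙⊞⊞
⊞?⊞⊞∙∙∙⊞⊞
⊞?⊞⊞∙∙∙⊞⊞
⊞?⊞⊞∙∙∙⊞⊞
⊞?⊞⊞∙∙∙⊞⊞

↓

⊞????????
⊞?⊞⊞⊞⊞⊞⊞⊞
⊞?⊞⊞⊞⊞⊞⊞⊞
⊞?⊞⊞∙∙∙⊞⊞
⊞?⊞⊞⊚∙∙⊞⊞
⊞?⊞⊞∙∙∙⊞⊞
⊞?⊞⊞∙∙∙⊞⊞
⊞?⊞⊞∙∙∙⊞⊞
⊞??⊞⊞∙⊞⊞?

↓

⊞?⊞⊞⊞⊞⊞⊞⊞
⊞?⊞⊞⊞⊞⊞⊞⊞
⊞?⊞⊞∙∙∙⊞⊞
⊞?⊞⊞∙∙∙⊞⊞
⊞?⊞⊞⊚∙∙⊞⊞
⊞?⊞⊞∙∙∙⊞⊞
⊞?⊞⊞∙∙∙⊞⊞
⊞??⊞⊞∙⊞⊞?
⊞??⊞⊞∙⊞⊞?

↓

⊞?⊞⊞⊞⊞⊞⊞⊞
⊞?⊞⊞∙∙∙⊞⊞
⊞?⊞⊞∙∙∙⊞⊞
⊞?⊞⊞∙∙∙⊞⊞
⊞?⊞⊞⊚∙∙⊞⊞
⊞?⊞⊞∙∙∙⊞⊞
⊞?⊞⊞⊞∙⊞⊞?
⊞??⊞⊞∙⊞⊞?
⊞??⊞⊞∙⊞⊞?

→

?⊞⊞⊞⊞⊞⊞⊞?
?⊞⊞∙∙∙⊞⊞?
?⊞⊞∙∙∙⊞⊞?
?⊞⊞∙∙∙⊞⊞?
?⊞⊞∙⊚∙⊞⊞?
?⊞⊞∙∙∙⊞⊞?
?⊞⊞⊞∙⊞⊞??
??⊞⊞∙⊞⊞??
??⊞⊞∙⊞⊞??

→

⊞⊞⊞⊞⊞⊞⊞??
⊞⊞∙∙∙⊞⊞??
⊞⊞∙∙∙⊞⊞??
⊞⊞∙∙∙⊞⊞??
⊞⊞∙∙⊚⊞⊞??
⊞⊞∙∙∙⊞⊞??
⊞⊞⊞∙⊞⊞⊞??
?⊞⊞∙⊞⊞???
?⊞⊞∙⊞⊞???

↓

⊞⊞∙∙∙⊞⊞??
⊞⊞∙∙∙⊞⊞??
⊞⊞∙∙∙⊞⊞??
⊞⊞∙∙∙⊞⊞??
⊞⊞∙∙⊚⊞⊞??
⊞⊞⊞∙⊞⊞⊞??
?⊞⊞∙⊞⊞⊞??
?⊞⊞∙⊞⊞???
?⊞⊞∙∙∙???

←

?⊞⊞∙∙∙⊞⊞?
?⊞⊞∙∙∙⊞⊞?
?⊞⊞∙∙∙⊞⊞?
?⊞⊞∙∙∙⊞⊞?
?⊞⊞∙⊚∙⊞⊞?
?⊞⊞⊞∙⊞⊞⊞?
??⊞⊞∙⊞⊞⊞?
??⊞⊞∙⊞⊞??
??⊞⊞∙∙∙??

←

⊞?⊞⊞∙∙∙⊞⊞
⊞?⊞⊞∙∙∙⊞⊞
⊞?⊞⊞∙∙∙⊞⊞
⊞?⊞⊞∙∙∙⊞⊞
⊞?⊞⊞⊚∙∙⊞⊞
⊞?⊞⊞⊞∙⊞⊞⊞
⊞?⊞⊞⊞∙⊞⊞⊞
⊞??⊞⊞∙⊞⊞?
⊞??⊞⊞∙∙∙?

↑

⊞?⊞⊞⊞⊞⊞⊞⊞
⊞?⊞⊞∙∙∙⊞⊞
⊞?⊞⊞∙∙∙⊞⊞
⊞?⊞⊞∙∙∙⊞⊞
⊞?⊞⊞⊚∙∙⊞⊞
⊞?⊞⊞∙∙∙⊞⊞
⊞?⊞⊞⊞∙⊞⊞⊞
⊞?⊞⊞⊞∙⊞⊞⊞
⊞??⊞⊞∙⊞⊞?

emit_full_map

⊞⊞⊞⊞⊞⊞⊞?
⊞⊞⊞⊞⊞⊞⊞?
⊞⊞∙∙∙⊞⊞?
⊞⊞∙∙∙⊞⊞?
⊞⊞∙∙∙⊞⊞?
⊞⊞⊚∙∙⊞⊞?
⊞⊞∙∙∙⊞⊞?
⊞⊞⊞∙⊞⊞⊞?
⊞⊞⊞∙⊞⊞⊞?
?⊞⊞∙⊞⊞??
?⊞⊞∙∙∙??
?⊞⊞∙∙∙??
?⊞⊞∙∙∙∙∙
?⊞⊞∙∙∙∙∙
?⊞⊞∙∙∙∙∙
?⊞⊞⊡∙∙∙⊕
?⊞⊞∙⊞∙⊞⊞

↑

⊞?⊞⊞⊞⊞⊞⊞⊞
⊞?⊞⊞⊞⊞⊞⊞⊞
⊞?⊞⊞∙∙∙⊞⊞
⊞?⊞⊞∙∙∙⊞⊞
⊞?⊞⊞⊚∙∙⊞⊞
⊞?⊞⊞∙∙∙⊞⊞
⊞?⊞⊞∙∙∙⊞⊞
⊞?⊞⊞⊞∙⊞⊞⊞
⊞?⊞⊞⊞∙⊞⊞⊞

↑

⊞????????
⊞?⊞⊞⊞⊞⊞⊞⊞
⊞?⊞⊞⊞⊞⊞⊞⊞
⊞?⊞⊞∙∙∙⊞⊞
⊞?⊞⊞⊚∙∙⊞⊞
⊞?⊞⊞∙∙∙⊞⊞
⊞?⊞⊞∙∙∙⊞⊞
⊞?⊞⊞∙∙∙⊞⊞
⊞?⊞⊞⊞∙⊞⊞⊞

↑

⊞????????
⊞????????
⊞?⊞⊞⊞⊞⊞⊞⊞
⊞?⊞⊞⊞⊞⊞⊞⊞
⊞?⊞⊞⊚∙∙⊞⊞
⊞?⊞⊞∙∙∙⊞⊞
⊞?⊞⊞∙∙∙⊞⊞
⊞?⊞⊞∙∙∙⊞⊞
⊞?⊞⊞∙∙∙⊞⊞

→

?????????
?????????
?⊞⊞⊞⊞⊞⊞⊞?
?⊞⊞⊞⊞⊞⊞⊞?
?⊞⊞∙⊚∙⊞⊞?
?⊞⊞∙∙∙⊞⊞?
?⊞⊞∙∙∙⊞⊞?
?⊞⊞∙∙∙⊞⊞?
?⊞⊞∙∙∙⊞⊞?

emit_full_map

⊞⊞⊞⊞⊞⊞⊞?
⊞⊞⊞⊞⊞⊞⊞?
⊞⊞∙⊚∙⊞⊞?
⊞⊞∙∙∙⊞⊞?
⊞⊞∙∙∙⊞⊞?
⊞⊞∙∙∙⊞⊞?
⊞⊞∙∙∙⊞⊞?
⊞⊞⊞∙⊞⊞⊞?
⊞⊞⊞∙⊞⊞⊞?
?⊞⊞∙⊞⊞??
?⊞⊞∙∙∙??
?⊞⊞∙∙∙??
?⊞⊞∙∙∙∙∙
?⊞⊞∙∙∙∙∙
?⊞⊞∙∙∙∙∙
?⊞⊞⊡∙∙∙⊕
?⊞⊞∙⊞∙⊞⊞
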